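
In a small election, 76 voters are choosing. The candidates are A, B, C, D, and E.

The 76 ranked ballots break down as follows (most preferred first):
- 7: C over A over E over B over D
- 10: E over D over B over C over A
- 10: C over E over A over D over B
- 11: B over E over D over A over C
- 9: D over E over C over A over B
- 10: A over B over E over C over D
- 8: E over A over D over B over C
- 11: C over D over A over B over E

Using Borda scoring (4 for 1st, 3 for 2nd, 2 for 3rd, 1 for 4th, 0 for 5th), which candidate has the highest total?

A: 7×3 + 10×0 + 10×2 + 11×1 + 9×1 + 10×4 + 8×3 + 11×2 = 147
B: 7×1 + 10×2 + 10×0 + 11×4 + 9×0 + 10×3 + 8×1 + 11×1 = 120
C: 7×4 + 10×1 + 10×4 + 11×0 + 9×2 + 10×1 + 8×0 + 11×4 = 150
D: 7×0 + 10×3 + 10×1 + 11×2 + 9×4 + 10×0 + 8×2 + 11×3 = 147
E: 7×2 + 10×4 + 10×3 + 11×3 + 9×3 + 10×2 + 8×4 + 11×0 = 196

E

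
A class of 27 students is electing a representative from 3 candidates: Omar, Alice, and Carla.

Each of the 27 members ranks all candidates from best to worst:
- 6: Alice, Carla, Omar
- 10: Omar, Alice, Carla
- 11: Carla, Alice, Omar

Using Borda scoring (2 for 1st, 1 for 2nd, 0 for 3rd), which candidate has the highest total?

Omar: 6×0 + 10×2 + 11×0 = 20
Alice: 6×2 + 10×1 + 11×1 = 33
Carla: 6×1 + 10×0 + 11×2 = 28

Alice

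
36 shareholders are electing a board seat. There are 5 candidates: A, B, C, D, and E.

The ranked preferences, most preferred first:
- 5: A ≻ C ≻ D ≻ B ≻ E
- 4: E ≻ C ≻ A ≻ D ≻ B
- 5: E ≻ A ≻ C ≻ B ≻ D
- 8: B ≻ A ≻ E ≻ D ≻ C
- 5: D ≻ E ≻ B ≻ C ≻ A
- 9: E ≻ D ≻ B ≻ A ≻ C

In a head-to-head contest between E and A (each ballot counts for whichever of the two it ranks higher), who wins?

E

E is ranked above A on 23 ballots; A above E on 13.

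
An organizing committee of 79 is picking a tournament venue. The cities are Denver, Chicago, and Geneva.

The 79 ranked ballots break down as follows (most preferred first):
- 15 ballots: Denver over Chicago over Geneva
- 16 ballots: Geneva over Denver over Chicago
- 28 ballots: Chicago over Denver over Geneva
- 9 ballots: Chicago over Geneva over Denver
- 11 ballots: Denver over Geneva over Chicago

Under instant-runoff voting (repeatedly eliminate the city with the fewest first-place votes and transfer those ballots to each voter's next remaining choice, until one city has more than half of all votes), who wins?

Denver

Round 1: Denver 26, Chicago 37, Geneva 16. Geneva eliminated.
Round 2: Denver 42, Chicago 37. Denver has a majority (≥40).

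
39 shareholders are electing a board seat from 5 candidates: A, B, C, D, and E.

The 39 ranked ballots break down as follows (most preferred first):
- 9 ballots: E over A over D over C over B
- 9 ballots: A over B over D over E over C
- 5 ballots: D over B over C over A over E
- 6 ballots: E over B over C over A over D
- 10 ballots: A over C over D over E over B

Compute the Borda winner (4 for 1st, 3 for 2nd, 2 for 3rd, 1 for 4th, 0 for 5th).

A: 9×3 + 9×4 + 5×1 + 6×1 + 10×4 = 114
B: 9×0 + 9×3 + 5×3 + 6×3 + 10×0 = 60
C: 9×1 + 9×0 + 5×2 + 6×2 + 10×3 = 61
D: 9×2 + 9×2 + 5×4 + 6×0 + 10×2 = 76
E: 9×4 + 9×1 + 5×0 + 6×4 + 10×1 = 79

A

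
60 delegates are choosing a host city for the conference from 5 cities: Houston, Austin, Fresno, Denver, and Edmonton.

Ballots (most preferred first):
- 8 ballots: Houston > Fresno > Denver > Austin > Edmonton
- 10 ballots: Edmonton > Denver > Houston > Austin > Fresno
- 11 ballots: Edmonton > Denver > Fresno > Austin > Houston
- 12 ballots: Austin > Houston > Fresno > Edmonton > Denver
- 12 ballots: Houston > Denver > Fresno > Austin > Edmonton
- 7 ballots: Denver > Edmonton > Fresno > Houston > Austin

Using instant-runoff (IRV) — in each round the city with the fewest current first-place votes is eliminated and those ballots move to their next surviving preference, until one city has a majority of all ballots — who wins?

Round 1: Houston 20, Austin 12, Fresno 0, Denver 7, Edmonton 21. Fresno eliminated.
Round 2: Houston 20, Austin 12, Denver 7, Edmonton 21. Denver eliminated.
Round 3: Houston 20, Austin 12, Edmonton 28. Austin eliminated.
Round 4: Houston 32, Edmonton 28. Houston has a majority (≥31).

Houston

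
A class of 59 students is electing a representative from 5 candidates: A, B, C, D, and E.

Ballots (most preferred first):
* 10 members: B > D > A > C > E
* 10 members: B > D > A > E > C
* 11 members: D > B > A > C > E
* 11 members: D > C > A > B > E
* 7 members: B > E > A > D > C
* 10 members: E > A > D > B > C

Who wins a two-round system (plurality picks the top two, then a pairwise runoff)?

Round 1 first-place votes: A 0, B 27, C 0, D 22, E 10. B and D advance.
Runoff: B is ranked above D on 27 ballots, D above B on 32.

D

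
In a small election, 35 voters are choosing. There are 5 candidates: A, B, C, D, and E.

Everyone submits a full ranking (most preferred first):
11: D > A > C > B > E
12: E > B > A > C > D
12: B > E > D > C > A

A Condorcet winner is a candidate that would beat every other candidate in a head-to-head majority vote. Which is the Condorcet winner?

B vs A: 24–11
B vs C: 24–11
B vs D: 24–11
B vs E: 23–12
B beats every other candidate.

B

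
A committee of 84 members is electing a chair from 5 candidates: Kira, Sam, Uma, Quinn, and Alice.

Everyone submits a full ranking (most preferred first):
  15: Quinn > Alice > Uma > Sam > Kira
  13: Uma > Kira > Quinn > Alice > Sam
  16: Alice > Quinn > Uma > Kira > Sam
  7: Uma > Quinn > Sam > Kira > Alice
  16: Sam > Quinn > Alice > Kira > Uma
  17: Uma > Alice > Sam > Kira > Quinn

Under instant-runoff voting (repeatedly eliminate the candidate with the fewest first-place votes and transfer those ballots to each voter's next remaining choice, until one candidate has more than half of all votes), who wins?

Alice

Round 1: Kira 0, Sam 16, Uma 37, Quinn 15, Alice 16. Kira eliminated.
Round 2: Sam 16, Uma 37, Quinn 15, Alice 16. Quinn eliminated.
Round 3: Sam 16, Uma 37, Alice 31. Sam eliminated.
Round 4: Uma 37, Alice 47. Alice has a majority (≥43).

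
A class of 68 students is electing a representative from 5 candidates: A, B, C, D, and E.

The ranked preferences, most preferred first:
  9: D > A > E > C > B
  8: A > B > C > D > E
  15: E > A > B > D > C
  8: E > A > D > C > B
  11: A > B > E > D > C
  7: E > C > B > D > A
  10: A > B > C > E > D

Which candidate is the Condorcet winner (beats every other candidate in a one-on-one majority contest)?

A vs B: 61–7
A vs C: 61–7
A vs D: 52–16
A vs E: 38–30
A beats every other candidate.

A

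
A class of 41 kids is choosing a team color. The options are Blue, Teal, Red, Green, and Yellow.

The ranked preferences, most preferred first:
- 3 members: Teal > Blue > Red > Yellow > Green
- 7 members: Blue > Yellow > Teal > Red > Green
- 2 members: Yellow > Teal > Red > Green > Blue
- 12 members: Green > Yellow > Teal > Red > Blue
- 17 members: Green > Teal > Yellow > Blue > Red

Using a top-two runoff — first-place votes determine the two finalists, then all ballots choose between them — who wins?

Round 1 first-place votes: Blue 7, Teal 3, Red 0, Green 29, Yellow 2. Green and Blue advance.
Runoff: Green is ranked above Blue on 31 ballots, Blue above Green on 10.

Green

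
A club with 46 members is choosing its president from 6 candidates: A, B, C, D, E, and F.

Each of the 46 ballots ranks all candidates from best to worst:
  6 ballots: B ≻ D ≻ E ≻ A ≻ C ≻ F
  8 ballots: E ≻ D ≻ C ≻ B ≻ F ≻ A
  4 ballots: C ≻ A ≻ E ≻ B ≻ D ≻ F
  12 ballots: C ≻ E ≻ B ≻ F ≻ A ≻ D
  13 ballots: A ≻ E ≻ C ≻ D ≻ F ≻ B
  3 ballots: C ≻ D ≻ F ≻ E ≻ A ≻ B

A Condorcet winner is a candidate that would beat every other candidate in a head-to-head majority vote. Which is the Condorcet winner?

E vs A: 29–17
E vs B: 40–6
E vs C: 27–19
E vs D: 37–9
E vs F: 43–3
E beats every other candidate.

E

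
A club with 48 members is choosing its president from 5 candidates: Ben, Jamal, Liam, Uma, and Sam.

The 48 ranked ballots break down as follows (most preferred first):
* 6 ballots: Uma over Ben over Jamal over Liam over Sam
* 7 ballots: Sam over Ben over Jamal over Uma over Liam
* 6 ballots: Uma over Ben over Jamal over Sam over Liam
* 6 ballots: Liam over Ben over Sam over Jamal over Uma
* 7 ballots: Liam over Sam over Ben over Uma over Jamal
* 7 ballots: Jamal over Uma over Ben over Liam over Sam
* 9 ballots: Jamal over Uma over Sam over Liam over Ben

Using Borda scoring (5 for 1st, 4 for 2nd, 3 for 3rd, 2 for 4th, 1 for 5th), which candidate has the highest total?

Ben: 6×4 + 7×4 + 6×4 + 6×4 + 7×3 + 7×3 + 9×1 = 151
Jamal: 6×3 + 7×3 + 6×3 + 6×2 + 7×1 + 7×5 + 9×5 = 156
Liam: 6×2 + 7×1 + 6×1 + 6×5 + 7×5 + 7×2 + 9×2 = 122
Uma: 6×5 + 7×2 + 6×5 + 6×1 + 7×2 + 7×4 + 9×4 = 158
Sam: 6×1 + 7×5 + 6×2 + 6×3 + 7×4 + 7×1 + 9×3 = 133

Uma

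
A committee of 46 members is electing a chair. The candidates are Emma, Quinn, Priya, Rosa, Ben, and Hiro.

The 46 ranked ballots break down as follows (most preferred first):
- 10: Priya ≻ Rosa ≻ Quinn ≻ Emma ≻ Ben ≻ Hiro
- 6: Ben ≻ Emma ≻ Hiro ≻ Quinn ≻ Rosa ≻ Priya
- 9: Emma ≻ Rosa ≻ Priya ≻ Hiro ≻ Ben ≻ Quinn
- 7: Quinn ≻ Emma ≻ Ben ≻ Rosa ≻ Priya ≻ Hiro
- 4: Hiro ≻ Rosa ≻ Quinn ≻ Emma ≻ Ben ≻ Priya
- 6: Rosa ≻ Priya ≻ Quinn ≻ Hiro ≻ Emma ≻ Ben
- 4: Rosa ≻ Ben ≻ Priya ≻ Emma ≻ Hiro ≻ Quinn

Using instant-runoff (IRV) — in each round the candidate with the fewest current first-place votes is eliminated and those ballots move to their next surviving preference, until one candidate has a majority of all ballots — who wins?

Rosa

Round 1: Emma 9, Quinn 7, Priya 10, Rosa 10, Ben 6, Hiro 4. Hiro eliminated.
Round 2: Emma 9, Quinn 7, Priya 10, Rosa 14, Ben 6. Ben eliminated.
Round 3: Emma 15, Quinn 7, Priya 10, Rosa 14. Quinn eliminated.
Round 4: Emma 22, Priya 10, Rosa 14. Priya eliminated.
Round 5: Emma 22, Rosa 24. Rosa has a majority (≥24).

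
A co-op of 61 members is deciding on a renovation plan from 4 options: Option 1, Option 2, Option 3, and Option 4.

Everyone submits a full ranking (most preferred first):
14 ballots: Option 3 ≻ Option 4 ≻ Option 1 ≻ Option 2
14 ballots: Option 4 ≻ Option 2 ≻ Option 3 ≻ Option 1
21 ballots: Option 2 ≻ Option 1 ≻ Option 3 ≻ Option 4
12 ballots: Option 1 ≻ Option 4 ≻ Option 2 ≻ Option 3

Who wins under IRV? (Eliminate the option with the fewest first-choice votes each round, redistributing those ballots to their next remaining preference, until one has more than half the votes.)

Option 4

Round 1: Option 1 12, Option 2 21, Option 3 14, Option 4 14. Option 1 eliminated.
Round 2: Option 2 21, Option 3 14, Option 4 26. Option 3 eliminated.
Round 3: Option 2 21, Option 4 40. Option 4 has a majority (≥31).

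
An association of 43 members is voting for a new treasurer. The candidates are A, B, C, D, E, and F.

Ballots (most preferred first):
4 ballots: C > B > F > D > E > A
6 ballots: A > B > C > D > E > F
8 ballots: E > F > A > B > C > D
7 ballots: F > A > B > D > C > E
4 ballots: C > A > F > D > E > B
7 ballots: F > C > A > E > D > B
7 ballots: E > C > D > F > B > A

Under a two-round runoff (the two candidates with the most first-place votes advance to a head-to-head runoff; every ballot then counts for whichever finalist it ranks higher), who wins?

F

Round 1 first-place votes: A 6, B 0, C 8, D 0, E 15, F 14. E and F advance.
Runoff: E is ranked above F on 21 ballots, F above E on 22.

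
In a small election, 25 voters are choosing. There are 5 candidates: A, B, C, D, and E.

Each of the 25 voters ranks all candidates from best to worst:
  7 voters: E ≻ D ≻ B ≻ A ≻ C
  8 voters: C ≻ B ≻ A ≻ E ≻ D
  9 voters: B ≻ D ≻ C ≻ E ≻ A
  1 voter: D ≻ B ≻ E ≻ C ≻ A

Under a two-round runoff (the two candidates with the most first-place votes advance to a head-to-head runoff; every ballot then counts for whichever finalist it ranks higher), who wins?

Round 1 first-place votes: A 0, B 9, C 8, D 1, E 7. B and C advance.
Runoff: B is ranked above C on 17 ballots, C above B on 8.

B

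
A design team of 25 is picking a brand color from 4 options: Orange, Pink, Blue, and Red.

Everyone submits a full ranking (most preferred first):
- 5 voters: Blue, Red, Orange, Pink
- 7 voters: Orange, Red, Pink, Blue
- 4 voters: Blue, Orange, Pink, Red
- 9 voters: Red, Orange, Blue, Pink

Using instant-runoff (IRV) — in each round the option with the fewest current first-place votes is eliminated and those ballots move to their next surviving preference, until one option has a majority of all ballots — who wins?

Red

Round 1: Orange 7, Pink 0, Blue 9, Red 9. Pink eliminated.
Round 2: Orange 7, Blue 9, Red 9. Orange eliminated.
Round 3: Blue 9, Red 16. Red has a majority (≥13).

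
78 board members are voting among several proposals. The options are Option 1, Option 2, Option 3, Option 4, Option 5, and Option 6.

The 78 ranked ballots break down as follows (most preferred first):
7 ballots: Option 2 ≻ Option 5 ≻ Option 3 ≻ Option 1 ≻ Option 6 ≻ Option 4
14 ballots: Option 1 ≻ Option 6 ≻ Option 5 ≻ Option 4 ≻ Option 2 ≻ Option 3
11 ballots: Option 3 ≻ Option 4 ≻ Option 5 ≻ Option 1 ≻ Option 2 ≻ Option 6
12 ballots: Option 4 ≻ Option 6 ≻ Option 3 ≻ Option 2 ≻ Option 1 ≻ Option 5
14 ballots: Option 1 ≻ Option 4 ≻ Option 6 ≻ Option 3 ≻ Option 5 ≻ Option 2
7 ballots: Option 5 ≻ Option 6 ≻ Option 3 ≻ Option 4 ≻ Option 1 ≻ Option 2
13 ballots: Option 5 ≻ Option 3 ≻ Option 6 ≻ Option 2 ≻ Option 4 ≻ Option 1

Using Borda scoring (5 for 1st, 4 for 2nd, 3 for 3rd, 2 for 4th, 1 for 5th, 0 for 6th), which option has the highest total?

Option 1: 7×2 + 14×5 + 11×2 + 12×1 + 14×5 + 7×1 + 13×0 = 195
Option 2: 7×5 + 14×1 + 11×1 + 12×2 + 14×0 + 7×0 + 13×2 = 110
Option 3: 7×3 + 14×0 + 11×5 + 12×3 + 14×2 + 7×3 + 13×4 = 213
Option 4: 7×0 + 14×2 + 11×4 + 12×5 + 14×4 + 7×2 + 13×1 = 215
Option 5: 7×4 + 14×3 + 11×3 + 12×0 + 14×1 + 7×5 + 13×5 = 217
Option 6: 7×1 + 14×4 + 11×0 + 12×4 + 14×3 + 7×4 + 13×3 = 220

Option 6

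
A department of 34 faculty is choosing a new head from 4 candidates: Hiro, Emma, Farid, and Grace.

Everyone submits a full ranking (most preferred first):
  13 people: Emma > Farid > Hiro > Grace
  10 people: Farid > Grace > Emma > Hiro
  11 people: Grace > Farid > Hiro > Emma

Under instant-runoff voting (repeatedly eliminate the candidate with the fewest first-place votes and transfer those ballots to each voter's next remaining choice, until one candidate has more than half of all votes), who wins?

Grace

Round 1: Hiro 0, Emma 13, Farid 10, Grace 11. Hiro eliminated.
Round 2: Emma 13, Farid 10, Grace 11. Farid eliminated.
Round 3: Emma 13, Grace 21. Grace has a majority (≥18).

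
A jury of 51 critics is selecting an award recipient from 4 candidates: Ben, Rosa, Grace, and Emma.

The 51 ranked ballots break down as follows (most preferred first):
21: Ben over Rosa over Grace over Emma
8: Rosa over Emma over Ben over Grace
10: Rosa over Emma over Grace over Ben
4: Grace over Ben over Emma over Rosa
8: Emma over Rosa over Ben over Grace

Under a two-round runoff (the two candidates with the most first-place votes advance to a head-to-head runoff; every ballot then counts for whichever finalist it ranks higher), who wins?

Rosa

Round 1 first-place votes: Ben 21, Rosa 18, Grace 4, Emma 8. Ben and Rosa advance.
Runoff: Ben is ranked above Rosa on 25 ballots, Rosa above Ben on 26.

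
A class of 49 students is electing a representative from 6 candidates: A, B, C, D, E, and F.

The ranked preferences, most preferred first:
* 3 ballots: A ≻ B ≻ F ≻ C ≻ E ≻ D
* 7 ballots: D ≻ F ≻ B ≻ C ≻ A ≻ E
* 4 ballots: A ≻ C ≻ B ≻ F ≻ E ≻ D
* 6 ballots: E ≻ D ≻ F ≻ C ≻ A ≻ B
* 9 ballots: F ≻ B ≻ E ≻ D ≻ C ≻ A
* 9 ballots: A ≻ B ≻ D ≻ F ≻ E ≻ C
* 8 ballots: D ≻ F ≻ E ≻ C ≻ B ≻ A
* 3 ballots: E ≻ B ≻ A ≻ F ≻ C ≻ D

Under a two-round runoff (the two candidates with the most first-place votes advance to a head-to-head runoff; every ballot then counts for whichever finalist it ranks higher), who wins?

D

Round 1 first-place votes: A 16, B 0, C 0, D 15, E 9, F 9. A and D advance.
Runoff: A is ranked above D on 19 ballots, D above A on 30.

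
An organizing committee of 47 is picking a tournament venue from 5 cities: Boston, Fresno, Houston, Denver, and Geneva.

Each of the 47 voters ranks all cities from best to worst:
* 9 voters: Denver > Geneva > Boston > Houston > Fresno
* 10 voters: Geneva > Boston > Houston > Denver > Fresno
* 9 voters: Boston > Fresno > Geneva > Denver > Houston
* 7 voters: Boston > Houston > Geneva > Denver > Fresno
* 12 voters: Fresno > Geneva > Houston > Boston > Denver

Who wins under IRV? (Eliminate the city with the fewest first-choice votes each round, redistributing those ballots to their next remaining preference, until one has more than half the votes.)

Round 1: Boston 16, Fresno 12, Houston 0, Denver 9, Geneva 10. Houston eliminated.
Round 2: Boston 16, Fresno 12, Denver 9, Geneva 10. Denver eliminated.
Round 3: Boston 16, Fresno 12, Geneva 19. Fresno eliminated.
Round 4: Boston 16, Geneva 31. Geneva has a majority (≥24).

Geneva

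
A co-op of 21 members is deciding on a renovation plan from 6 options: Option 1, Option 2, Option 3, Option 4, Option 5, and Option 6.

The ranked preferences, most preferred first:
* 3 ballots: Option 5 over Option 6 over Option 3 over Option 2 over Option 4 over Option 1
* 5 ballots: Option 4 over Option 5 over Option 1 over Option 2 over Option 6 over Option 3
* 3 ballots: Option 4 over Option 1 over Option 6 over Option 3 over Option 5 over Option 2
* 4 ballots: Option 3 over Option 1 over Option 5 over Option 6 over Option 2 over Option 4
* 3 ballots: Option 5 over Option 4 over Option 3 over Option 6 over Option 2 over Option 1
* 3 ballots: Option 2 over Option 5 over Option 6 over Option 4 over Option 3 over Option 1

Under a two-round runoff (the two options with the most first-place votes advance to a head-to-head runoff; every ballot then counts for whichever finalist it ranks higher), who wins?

Round 1 first-place votes: Option 1 0, Option 2 3, Option 3 4, Option 4 8, Option 5 6, Option 6 0. Option 4 and Option 5 advance.
Runoff: Option 4 is ranked above Option 5 on 8 ballots, Option 5 above Option 4 on 13.

Option 5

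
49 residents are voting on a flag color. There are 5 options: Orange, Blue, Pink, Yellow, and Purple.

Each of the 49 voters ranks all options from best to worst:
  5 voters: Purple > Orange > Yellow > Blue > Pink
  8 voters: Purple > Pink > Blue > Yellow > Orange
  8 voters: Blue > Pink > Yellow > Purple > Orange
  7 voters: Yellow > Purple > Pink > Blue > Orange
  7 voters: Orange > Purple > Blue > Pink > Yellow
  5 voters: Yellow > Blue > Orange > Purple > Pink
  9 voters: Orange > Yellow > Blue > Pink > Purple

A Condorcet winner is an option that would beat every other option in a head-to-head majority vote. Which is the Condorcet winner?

Yellow

Yellow vs Orange: 28–21
Yellow vs Blue: 26–23
Yellow vs Pink: 26–23
Yellow vs Purple: 29–20
Yellow beats every other option.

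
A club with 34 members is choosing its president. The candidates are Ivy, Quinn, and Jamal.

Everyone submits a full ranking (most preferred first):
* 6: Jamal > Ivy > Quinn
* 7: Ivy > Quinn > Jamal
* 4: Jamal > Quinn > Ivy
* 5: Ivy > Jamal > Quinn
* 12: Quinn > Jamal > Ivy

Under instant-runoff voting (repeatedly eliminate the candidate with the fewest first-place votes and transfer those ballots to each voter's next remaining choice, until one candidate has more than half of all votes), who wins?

Round 1: Ivy 12, Quinn 12, Jamal 10. Jamal eliminated.
Round 2: Ivy 18, Quinn 16. Ivy has a majority (≥18).

Ivy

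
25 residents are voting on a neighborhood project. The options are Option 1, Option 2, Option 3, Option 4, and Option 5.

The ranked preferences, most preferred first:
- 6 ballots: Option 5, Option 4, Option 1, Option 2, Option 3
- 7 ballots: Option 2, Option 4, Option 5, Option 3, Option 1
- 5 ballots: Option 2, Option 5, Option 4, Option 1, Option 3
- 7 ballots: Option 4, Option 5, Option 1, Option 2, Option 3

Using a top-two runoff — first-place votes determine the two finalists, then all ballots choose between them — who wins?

Round 1 first-place votes: Option 1 0, Option 2 12, Option 3 0, Option 4 7, Option 5 6. Option 2 and Option 4 advance.
Runoff: Option 2 is ranked above Option 4 on 12 ballots, Option 4 above Option 2 on 13.

Option 4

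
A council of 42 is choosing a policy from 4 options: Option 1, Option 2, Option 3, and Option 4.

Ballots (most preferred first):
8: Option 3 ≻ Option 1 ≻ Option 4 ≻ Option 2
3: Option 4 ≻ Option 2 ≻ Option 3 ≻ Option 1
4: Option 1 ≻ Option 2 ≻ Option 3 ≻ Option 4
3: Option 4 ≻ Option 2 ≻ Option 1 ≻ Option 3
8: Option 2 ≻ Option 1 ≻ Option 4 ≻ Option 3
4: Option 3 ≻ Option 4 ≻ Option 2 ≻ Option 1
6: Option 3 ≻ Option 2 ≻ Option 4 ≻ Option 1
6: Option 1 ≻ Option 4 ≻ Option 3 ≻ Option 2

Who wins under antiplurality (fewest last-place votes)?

Option 4

Last-place votes: Option 1 13, Option 2 14, Option 3 11, Option 4 4.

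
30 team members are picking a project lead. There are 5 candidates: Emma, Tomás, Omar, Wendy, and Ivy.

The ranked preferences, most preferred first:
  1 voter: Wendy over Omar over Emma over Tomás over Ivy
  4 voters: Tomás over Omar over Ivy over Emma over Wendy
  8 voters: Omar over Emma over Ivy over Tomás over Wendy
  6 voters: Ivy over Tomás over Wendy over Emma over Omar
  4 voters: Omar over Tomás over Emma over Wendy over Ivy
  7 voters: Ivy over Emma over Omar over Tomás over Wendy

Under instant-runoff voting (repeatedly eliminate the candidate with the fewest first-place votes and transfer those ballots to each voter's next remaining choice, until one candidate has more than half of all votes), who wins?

Round 1: Emma 0, Tomás 4, Omar 12, Wendy 1, Ivy 13. Emma eliminated.
Round 2: Tomás 4, Omar 12, Wendy 1, Ivy 13. Wendy eliminated.
Round 3: Tomás 4, Omar 13, Ivy 13. Tomás eliminated.
Round 4: Omar 17, Ivy 13. Omar has a majority (≥16).

Omar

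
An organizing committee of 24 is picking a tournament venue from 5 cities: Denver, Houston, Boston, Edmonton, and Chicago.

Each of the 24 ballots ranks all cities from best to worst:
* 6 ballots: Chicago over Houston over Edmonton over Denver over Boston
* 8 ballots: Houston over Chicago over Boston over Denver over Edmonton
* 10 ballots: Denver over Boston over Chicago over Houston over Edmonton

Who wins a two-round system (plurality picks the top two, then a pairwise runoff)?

Houston

Round 1 first-place votes: Denver 10, Houston 8, Boston 0, Edmonton 0, Chicago 6. Denver and Houston advance.
Runoff: Denver is ranked above Houston on 10 ballots, Houston above Denver on 14.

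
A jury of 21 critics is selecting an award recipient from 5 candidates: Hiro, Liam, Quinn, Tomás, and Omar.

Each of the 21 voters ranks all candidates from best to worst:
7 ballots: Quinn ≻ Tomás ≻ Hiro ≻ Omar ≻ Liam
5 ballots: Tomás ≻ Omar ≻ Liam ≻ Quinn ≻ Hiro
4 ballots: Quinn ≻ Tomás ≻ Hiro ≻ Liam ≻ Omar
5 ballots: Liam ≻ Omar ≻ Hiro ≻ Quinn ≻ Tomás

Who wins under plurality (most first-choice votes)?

First-place votes: Hiro 0, Liam 5, Quinn 11, Tomás 5, Omar 0.

Quinn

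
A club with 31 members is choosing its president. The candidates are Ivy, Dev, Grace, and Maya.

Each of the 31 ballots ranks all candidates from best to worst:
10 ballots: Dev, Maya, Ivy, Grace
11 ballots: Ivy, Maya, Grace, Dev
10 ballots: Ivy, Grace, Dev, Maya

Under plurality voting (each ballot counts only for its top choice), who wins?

Ivy

First-place votes: Ivy 21, Dev 10, Grace 0, Maya 0.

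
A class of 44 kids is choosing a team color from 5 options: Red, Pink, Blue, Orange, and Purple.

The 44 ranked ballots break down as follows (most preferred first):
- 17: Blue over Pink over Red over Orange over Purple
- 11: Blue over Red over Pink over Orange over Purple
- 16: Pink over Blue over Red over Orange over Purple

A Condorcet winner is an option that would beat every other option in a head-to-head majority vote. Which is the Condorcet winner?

Blue

Blue vs Red: 44–0
Blue vs Pink: 28–16
Blue vs Orange: 44–0
Blue vs Purple: 44–0
Blue beats every other option.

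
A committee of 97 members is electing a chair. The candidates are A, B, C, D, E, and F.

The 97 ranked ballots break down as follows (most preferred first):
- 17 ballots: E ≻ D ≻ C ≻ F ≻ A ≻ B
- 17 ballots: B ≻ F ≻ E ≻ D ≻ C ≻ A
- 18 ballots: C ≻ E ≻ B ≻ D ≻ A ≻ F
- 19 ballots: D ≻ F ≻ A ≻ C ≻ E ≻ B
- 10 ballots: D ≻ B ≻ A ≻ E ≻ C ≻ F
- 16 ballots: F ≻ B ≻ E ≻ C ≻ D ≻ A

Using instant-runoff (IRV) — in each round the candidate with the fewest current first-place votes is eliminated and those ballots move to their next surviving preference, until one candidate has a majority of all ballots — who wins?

B

Round 1: A 0, B 17, C 18, D 29, E 17, F 16. A eliminated.
Round 2: B 17, C 18, D 29, E 17, F 16. F eliminated.
Round 3: B 33, C 18, D 29, E 17. E eliminated.
Round 4: B 33, C 18, D 46. C eliminated.
Round 5: B 51, D 46. B has a majority (≥49).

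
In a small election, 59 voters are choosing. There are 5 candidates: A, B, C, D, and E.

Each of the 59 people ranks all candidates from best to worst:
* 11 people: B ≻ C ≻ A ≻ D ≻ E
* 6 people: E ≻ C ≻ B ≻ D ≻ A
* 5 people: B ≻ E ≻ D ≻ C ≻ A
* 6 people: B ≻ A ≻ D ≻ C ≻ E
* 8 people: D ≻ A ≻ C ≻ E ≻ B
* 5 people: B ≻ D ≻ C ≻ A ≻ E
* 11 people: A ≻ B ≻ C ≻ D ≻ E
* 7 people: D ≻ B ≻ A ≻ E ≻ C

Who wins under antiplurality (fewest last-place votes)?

Last-place votes: A 11, B 8, C 7, D 0, E 33.

D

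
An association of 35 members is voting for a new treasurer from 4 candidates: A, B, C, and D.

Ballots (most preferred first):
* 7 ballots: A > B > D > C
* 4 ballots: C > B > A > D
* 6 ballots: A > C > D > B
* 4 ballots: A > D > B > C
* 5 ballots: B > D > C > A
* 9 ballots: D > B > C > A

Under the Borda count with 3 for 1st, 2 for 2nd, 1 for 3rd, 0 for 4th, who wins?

A: 7×3 + 4×1 + 6×3 + 4×3 + 5×0 + 9×0 = 55
B: 7×2 + 4×2 + 6×0 + 4×1 + 5×3 + 9×2 = 59
C: 7×0 + 4×3 + 6×2 + 4×0 + 5×1 + 9×1 = 38
D: 7×1 + 4×0 + 6×1 + 4×2 + 5×2 + 9×3 = 58

B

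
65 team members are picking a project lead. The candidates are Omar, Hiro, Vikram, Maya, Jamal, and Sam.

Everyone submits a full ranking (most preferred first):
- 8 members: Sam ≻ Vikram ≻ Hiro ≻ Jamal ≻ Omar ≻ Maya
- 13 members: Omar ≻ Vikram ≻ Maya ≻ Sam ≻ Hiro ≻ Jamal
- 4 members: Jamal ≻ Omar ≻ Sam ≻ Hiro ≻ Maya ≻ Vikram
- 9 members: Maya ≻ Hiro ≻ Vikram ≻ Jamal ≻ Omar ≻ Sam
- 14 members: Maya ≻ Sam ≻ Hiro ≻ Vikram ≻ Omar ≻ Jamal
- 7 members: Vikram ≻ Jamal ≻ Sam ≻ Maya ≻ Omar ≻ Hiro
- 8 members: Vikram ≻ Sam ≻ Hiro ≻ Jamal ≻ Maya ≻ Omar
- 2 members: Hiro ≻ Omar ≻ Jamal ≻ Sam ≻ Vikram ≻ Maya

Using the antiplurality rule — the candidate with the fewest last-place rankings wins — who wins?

Vikram

Last-place votes: Omar 8, Hiro 7, Vikram 4, Maya 10, Jamal 27, Sam 9.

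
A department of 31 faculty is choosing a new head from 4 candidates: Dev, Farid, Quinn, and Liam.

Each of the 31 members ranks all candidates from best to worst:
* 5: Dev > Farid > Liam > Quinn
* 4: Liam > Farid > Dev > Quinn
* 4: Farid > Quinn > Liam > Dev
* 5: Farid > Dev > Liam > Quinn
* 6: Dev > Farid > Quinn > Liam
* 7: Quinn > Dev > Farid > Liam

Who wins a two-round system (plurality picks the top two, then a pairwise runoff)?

Round 1 first-place votes: Dev 11, Farid 9, Quinn 7, Liam 4. Dev and Farid advance.
Runoff: Dev is ranked above Farid on 18 ballots, Farid above Dev on 13.

Dev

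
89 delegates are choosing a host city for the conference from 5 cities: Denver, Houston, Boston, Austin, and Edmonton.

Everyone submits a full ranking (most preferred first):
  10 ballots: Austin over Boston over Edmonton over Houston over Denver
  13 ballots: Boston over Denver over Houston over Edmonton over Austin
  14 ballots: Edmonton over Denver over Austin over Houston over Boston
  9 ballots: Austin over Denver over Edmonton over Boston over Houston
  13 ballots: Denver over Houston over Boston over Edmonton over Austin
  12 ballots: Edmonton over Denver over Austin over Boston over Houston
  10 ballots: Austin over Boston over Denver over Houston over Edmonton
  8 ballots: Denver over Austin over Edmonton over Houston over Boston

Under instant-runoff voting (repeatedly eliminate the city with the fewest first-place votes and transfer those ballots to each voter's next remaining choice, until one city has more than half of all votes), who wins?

Round 1: Denver 21, Houston 0, Boston 13, Austin 29, Edmonton 26. Houston eliminated.
Round 2: Denver 21, Boston 13, Austin 29, Edmonton 26. Boston eliminated.
Round 3: Denver 34, Austin 29, Edmonton 26. Edmonton eliminated.
Round 4: Denver 60, Austin 29. Denver has a majority (≥45).

Denver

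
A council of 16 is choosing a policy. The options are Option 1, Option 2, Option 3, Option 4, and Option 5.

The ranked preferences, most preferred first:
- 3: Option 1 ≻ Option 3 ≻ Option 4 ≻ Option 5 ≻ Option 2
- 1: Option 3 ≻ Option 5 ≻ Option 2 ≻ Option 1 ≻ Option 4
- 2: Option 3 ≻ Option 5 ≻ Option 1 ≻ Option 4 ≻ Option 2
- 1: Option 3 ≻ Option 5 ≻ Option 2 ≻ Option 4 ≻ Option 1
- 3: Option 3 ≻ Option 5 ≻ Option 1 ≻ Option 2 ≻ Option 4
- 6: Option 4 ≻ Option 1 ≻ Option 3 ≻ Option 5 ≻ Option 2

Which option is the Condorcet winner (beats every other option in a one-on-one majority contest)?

Option 1

Option 1 vs Option 2: 14–2
Option 1 vs Option 3: 9–7
Option 1 vs Option 4: 9–7
Option 1 vs Option 5: 9–7
Option 1 beats every other option.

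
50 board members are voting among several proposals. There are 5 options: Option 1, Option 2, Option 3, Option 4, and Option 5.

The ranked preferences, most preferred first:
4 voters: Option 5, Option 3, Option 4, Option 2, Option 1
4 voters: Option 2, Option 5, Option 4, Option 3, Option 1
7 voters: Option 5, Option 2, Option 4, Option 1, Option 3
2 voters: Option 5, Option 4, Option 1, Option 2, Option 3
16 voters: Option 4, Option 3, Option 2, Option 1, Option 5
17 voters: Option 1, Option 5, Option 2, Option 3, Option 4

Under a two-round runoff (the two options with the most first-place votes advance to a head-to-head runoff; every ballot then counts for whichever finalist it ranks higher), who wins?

Round 1 first-place votes: Option 1 17, Option 2 4, Option 3 0, Option 4 16, Option 5 13. Option 1 and Option 4 advance.
Runoff: Option 1 is ranked above Option 4 on 17 ballots, Option 4 above Option 1 on 33.

Option 4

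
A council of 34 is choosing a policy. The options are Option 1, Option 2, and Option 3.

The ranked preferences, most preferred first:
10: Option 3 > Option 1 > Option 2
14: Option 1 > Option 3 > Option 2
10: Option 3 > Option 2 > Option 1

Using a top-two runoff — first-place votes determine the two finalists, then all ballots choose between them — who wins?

Option 3

Round 1 first-place votes: Option 1 14, Option 2 0, Option 3 20. Option 3 and Option 1 advance.
Runoff: Option 3 is ranked above Option 1 on 20 ballots, Option 1 above Option 3 on 14.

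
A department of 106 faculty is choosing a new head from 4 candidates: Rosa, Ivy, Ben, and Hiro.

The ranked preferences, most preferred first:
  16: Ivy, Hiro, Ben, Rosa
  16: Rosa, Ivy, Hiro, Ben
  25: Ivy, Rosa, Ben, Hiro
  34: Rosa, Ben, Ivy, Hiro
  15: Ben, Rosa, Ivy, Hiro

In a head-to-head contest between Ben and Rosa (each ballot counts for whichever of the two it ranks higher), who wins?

Ben is ranked above Rosa on 31 ballots; Rosa above Ben on 75.

Rosa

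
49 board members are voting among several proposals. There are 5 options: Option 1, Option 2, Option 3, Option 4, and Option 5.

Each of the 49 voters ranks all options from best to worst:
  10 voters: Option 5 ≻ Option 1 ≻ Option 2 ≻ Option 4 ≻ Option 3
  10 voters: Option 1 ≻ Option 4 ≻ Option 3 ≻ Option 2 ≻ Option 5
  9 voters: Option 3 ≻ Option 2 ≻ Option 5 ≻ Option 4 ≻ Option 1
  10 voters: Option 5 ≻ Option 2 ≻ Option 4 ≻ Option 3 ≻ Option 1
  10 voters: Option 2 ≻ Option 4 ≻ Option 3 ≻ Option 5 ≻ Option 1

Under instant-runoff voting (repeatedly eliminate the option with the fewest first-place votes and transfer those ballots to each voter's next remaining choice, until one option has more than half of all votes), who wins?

Round 1: Option 1 10, Option 2 10, Option 3 9, Option 4 0, Option 5 20. Option 4 eliminated.
Round 2: Option 1 10, Option 2 10, Option 3 9, Option 5 20. Option 3 eliminated.
Round 3: Option 1 10, Option 2 19, Option 5 20. Option 1 eliminated.
Round 4: Option 2 29, Option 5 20. Option 2 has a majority (≥25).

Option 2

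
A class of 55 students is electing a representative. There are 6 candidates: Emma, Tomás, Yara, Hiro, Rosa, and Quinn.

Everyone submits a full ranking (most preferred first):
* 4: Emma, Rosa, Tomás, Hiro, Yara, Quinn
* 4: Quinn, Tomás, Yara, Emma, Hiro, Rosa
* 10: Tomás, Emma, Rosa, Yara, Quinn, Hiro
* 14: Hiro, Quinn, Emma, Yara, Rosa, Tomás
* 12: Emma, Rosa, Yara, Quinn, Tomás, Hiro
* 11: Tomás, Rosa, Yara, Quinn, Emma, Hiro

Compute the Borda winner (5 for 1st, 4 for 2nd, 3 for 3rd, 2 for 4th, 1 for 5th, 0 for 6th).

Emma

Emma: 4×5 + 4×2 + 10×4 + 14×3 + 12×5 + 11×1 = 181
Tomás: 4×3 + 4×4 + 10×5 + 14×0 + 12×1 + 11×5 = 145
Yara: 4×1 + 4×3 + 10×2 + 14×2 + 12×3 + 11×3 = 133
Hiro: 4×2 + 4×1 + 10×0 + 14×5 + 12×0 + 11×0 = 82
Rosa: 4×4 + 4×0 + 10×3 + 14×1 + 12×4 + 11×4 = 152
Quinn: 4×0 + 4×5 + 10×1 + 14×4 + 12×2 + 11×2 = 132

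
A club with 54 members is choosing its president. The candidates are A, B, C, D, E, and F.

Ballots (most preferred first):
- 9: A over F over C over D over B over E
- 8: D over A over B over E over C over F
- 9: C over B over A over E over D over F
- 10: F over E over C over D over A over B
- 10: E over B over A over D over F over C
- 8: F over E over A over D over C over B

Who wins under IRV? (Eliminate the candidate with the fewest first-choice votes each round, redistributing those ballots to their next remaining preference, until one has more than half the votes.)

Round 1: A 9, B 0, C 9, D 8, E 10, F 18. B eliminated.
Round 2: A 9, C 9, D 8, E 10, F 18. D eliminated.
Round 3: A 17, C 9, E 10, F 18. C eliminated.
Round 4: A 26, E 10, F 18. E eliminated.
Round 5: A 36, F 18. A has a majority (≥28).

A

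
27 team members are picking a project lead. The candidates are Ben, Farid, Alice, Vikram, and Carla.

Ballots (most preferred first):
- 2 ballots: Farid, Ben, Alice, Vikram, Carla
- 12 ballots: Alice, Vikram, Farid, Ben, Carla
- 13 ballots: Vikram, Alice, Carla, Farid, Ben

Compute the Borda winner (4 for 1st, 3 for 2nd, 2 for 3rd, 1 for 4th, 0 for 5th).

Ben: 2×3 + 12×1 + 13×0 = 18
Farid: 2×4 + 12×2 + 13×1 = 45
Alice: 2×2 + 12×4 + 13×3 = 91
Vikram: 2×1 + 12×3 + 13×4 = 90
Carla: 2×0 + 12×0 + 13×2 = 26

Alice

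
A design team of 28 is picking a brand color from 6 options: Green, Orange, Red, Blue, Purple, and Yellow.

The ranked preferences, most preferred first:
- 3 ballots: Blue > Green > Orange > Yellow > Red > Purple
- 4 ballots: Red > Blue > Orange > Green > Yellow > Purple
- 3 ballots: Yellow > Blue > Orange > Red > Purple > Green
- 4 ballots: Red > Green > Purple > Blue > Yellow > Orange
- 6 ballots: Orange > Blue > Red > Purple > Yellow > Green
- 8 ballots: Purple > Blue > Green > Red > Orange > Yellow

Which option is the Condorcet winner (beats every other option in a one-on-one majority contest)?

Blue

Blue vs Green: 24–4
Blue vs Orange: 22–6
Blue vs Red: 20–8
Blue vs Purple: 16–12
Blue vs Yellow: 25–3
Blue beats every other option.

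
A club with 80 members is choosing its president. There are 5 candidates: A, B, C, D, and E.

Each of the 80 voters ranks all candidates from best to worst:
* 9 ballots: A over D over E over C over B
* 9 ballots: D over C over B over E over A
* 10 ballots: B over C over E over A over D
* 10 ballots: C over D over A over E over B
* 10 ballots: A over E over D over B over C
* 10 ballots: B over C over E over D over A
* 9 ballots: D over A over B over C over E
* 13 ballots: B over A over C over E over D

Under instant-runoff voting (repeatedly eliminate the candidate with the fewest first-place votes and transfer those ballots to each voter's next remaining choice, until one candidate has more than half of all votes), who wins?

Round 1: A 19, B 33, C 10, D 18, E 0. E eliminated.
Round 2: A 19, B 33, C 10, D 18. C eliminated.
Round 3: A 19, B 33, D 28. A eliminated.
Round 4: B 33, D 47. D has a majority (≥41).

D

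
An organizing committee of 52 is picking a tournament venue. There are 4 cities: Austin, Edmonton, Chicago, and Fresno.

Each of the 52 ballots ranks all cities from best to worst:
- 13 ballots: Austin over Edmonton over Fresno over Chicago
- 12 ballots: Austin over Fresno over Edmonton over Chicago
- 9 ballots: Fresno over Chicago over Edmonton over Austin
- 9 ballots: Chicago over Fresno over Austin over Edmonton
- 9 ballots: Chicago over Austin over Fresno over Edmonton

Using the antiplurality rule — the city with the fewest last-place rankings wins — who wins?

Fresno

Last-place votes: Austin 9, Edmonton 18, Chicago 25, Fresno 0.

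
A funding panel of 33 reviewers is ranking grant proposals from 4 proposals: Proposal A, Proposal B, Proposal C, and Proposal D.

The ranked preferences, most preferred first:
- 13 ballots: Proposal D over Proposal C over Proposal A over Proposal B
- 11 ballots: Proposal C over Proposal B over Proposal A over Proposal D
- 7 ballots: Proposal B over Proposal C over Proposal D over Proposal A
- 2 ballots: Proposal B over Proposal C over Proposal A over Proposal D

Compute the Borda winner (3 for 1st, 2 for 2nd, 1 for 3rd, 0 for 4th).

Proposal C

Proposal A: 13×1 + 11×1 + 7×0 + 2×1 = 26
Proposal B: 13×0 + 11×2 + 7×3 + 2×3 = 49
Proposal C: 13×2 + 11×3 + 7×2 + 2×2 = 77
Proposal D: 13×3 + 11×0 + 7×1 + 2×0 = 46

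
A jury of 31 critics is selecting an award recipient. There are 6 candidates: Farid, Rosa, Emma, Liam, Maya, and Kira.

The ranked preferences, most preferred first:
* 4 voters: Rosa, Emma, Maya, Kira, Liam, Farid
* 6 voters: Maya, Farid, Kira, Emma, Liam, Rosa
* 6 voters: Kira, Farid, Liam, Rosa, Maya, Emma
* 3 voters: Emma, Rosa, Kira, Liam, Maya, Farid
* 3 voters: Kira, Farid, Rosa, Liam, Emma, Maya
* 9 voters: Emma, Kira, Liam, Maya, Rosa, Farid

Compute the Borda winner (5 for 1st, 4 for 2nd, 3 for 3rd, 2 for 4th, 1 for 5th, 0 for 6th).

Farid: 4×0 + 6×4 + 6×4 + 3×0 + 3×4 + 9×0 = 60
Rosa: 4×5 + 6×0 + 6×2 + 3×4 + 3×3 + 9×1 = 62
Emma: 4×4 + 6×2 + 6×0 + 3×5 + 3×1 + 9×5 = 91
Liam: 4×1 + 6×1 + 6×3 + 3×2 + 3×2 + 9×3 = 67
Maya: 4×3 + 6×5 + 6×1 + 3×1 + 3×0 + 9×2 = 69
Kira: 4×2 + 6×3 + 6×5 + 3×3 + 3×5 + 9×4 = 116

Kira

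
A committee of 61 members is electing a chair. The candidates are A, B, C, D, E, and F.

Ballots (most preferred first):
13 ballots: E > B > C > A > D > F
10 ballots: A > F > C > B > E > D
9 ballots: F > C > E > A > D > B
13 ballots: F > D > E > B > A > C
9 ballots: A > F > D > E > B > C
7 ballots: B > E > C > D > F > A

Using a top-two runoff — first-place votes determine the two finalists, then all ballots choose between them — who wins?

Round 1 first-place votes: A 19, B 7, C 0, D 0, E 13, F 22. F and A advance.
Runoff: F is ranked above A on 29 ballots, A above F on 32.

A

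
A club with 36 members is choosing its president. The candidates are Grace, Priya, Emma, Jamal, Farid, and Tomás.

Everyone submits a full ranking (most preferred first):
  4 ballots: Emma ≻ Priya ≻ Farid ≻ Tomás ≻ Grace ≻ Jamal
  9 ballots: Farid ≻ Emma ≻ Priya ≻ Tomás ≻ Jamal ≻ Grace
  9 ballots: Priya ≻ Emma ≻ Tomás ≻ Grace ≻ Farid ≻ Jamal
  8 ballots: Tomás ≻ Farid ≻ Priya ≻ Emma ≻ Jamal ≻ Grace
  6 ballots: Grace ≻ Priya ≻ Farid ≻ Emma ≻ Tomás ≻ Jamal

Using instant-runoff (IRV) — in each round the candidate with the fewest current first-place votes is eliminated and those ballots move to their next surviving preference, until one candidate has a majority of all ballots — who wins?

Priya

Round 1: Grace 6, Priya 9, Emma 4, Jamal 0, Farid 9, Tomás 8. Jamal eliminated.
Round 2: Grace 6, Priya 9, Emma 4, Farid 9, Tomás 8. Emma eliminated.
Round 3: Grace 6, Priya 13, Farid 9, Tomás 8. Grace eliminated.
Round 4: Priya 19, Farid 9, Tomás 8. Priya has a majority (≥19).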